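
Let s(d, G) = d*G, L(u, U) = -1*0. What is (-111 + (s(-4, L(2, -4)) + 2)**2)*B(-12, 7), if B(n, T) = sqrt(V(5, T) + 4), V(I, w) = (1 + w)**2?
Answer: -214*sqrt(17) ≈ -882.34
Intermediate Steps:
L(u, U) = 0
B(n, T) = sqrt(4 + (1 + T)**2) (B(n, T) = sqrt((1 + T)**2 + 4) = sqrt(4 + (1 + T)**2))
s(d, G) = G*d
(-111 + (s(-4, L(2, -4)) + 2)**2)*B(-12, 7) = (-111 + (0*(-4) + 2)**2)*sqrt(4 + (1 + 7)**2) = (-111 + (0 + 2)**2)*sqrt(4 + 8**2) = (-111 + 2**2)*sqrt(4 + 64) = (-111 + 4)*sqrt(68) = -214*sqrt(17)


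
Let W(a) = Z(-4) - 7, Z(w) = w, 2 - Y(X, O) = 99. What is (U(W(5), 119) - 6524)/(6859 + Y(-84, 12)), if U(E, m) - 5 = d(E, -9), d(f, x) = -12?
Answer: -311/322 ≈ -0.96584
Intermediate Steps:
Y(X, O) = -97 (Y(X, O) = 2 - 1*99 = 2 - 99 = -97)
W(a) = -11 (W(a) = -4 - 7 = -11)
U(E, m) = -7 (U(E, m) = 5 - 12 = -7)
(U(W(5), 119) - 6524)/(6859 + Y(-84, 12)) = (-7 - 6524)/(6859 - 97) = -6531/6762 = -6531*1/6762 = -311/322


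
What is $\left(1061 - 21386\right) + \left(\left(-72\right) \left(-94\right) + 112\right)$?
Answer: $-13445$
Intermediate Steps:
$\left(1061 - 21386\right) + \left(\left(-72\right) \left(-94\right) + 112\right) = -20325 + \left(6768 + 112\right) = -20325 + 6880 = -13445$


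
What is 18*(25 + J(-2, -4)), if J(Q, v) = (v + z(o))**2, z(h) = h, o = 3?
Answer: 468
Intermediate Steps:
J(Q, v) = (3 + v)**2 (J(Q, v) = (v + 3)**2 = (3 + v)**2)
18*(25 + J(-2, -4)) = 18*(25 + (3 - 4)**2) = 18*(25 + (-1)**2) = 18*(25 + 1) = 18*26 = 468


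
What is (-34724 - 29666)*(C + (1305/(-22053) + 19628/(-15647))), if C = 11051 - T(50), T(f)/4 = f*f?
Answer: -7774196260354860/115021097 ≈ -6.7589e+7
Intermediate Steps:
T(f) = 4*f**2 (T(f) = 4*(f*f) = 4*f**2)
C = 1051 (C = 11051 - 4*50**2 = 11051 - 4*2500 = 11051 - 1*10000 = 11051 - 10000 = 1051)
(-34724 - 29666)*(C + (1305/(-22053) + 19628/(-15647))) = (-34724 - 29666)*(1051 + (1305/(-22053) + 19628/(-15647))) = -64390*(1051 + (1305*(-1/22053) + 19628*(-1/15647))) = -64390*(1051 + (-435/7351 - 19628/15647)) = -64390*(1051 - 151091873/115021097) = -64390*120736081074/115021097 = -7774196260354860/115021097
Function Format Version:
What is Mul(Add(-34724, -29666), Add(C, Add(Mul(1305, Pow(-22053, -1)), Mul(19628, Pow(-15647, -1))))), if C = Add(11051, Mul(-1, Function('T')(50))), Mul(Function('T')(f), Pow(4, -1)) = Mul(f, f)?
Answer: Rational(-7774196260354860, 115021097) ≈ -6.7589e+7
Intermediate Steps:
Function('T')(f) = Mul(4, Pow(f, 2)) (Function('T')(f) = Mul(4, Mul(f, f)) = Mul(4, Pow(f, 2)))
C = 1051 (C = Add(11051, Mul(-1, Mul(4, Pow(50, 2)))) = Add(11051, Mul(-1, Mul(4, 2500))) = Add(11051, Mul(-1, 10000)) = Add(11051, -10000) = 1051)
Mul(Add(-34724, -29666), Add(C, Add(Mul(1305, Pow(-22053, -1)), Mul(19628, Pow(-15647, -1))))) = Mul(Add(-34724, -29666), Add(1051, Add(Mul(1305, Pow(-22053, -1)), Mul(19628, Pow(-15647, -1))))) = Mul(-64390, Add(1051, Add(Mul(1305, Rational(-1, 22053)), Mul(19628, Rational(-1, 15647))))) = Mul(-64390, Add(1051, Add(Rational(-435, 7351), Rational(-19628, 15647)))) = Mul(-64390, Add(1051, Rational(-151091873, 115021097))) = Mul(-64390, Rational(120736081074, 115021097)) = Rational(-7774196260354860, 115021097)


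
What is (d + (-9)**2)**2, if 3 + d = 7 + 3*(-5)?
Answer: 4900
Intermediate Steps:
d = -11 (d = -3 + (7 + 3*(-5)) = -3 + (7 - 15) = -3 - 8 = -11)
(d + (-9)**2)**2 = (-11 + (-9)**2)**2 = (-11 + 81)**2 = 70**2 = 4900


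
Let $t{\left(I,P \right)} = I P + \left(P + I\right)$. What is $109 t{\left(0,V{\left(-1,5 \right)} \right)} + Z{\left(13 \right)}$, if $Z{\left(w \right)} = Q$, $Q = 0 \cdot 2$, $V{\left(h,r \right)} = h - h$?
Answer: $0$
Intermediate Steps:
$V{\left(h,r \right)} = 0$
$Q = 0$
$t{\left(I,P \right)} = I + P + I P$ ($t{\left(I,P \right)} = I P + \left(I + P\right) = I + P + I P$)
$Z{\left(w \right)} = 0$
$109 t{\left(0,V{\left(-1,5 \right)} \right)} + Z{\left(13 \right)} = 109 \left(0 + 0 + 0 \cdot 0\right) + 0 = 109 \left(0 + 0 + 0\right) + 0 = 109 \cdot 0 + 0 = 0 + 0 = 0$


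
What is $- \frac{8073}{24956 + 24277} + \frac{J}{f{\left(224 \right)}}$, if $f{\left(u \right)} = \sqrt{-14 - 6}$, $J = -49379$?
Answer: $- \frac{2691}{16411} + \frac{49379 i \sqrt{5}}{10} \approx -0.16398 + 11041.0 i$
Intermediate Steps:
$f{\left(u \right)} = 2 i \sqrt{5}$ ($f{\left(u \right)} = \sqrt{-20} = 2 i \sqrt{5}$)
$- \frac{8073}{24956 + 24277} + \frac{J}{f{\left(224 \right)}} = - \frac{8073}{24956 + 24277} - \frac{49379}{2 i \sqrt{5}} = - \frac{8073}{49233} - 49379 \left(- \frac{i \sqrt{5}}{10}\right) = \left(-8073\right) \frac{1}{49233} + \frac{49379 i \sqrt{5}}{10} = - \frac{2691}{16411} + \frac{49379 i \sqrt{5}}{10}$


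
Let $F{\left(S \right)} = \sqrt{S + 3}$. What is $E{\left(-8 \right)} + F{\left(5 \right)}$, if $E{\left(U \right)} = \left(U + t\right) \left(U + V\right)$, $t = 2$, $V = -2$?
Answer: $60 + 2 \sqrt{2} \approx 62.828$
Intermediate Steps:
$F{\left(S \right)} = \sqrt{3 + S}$
$E{\left(U \right)} = \left(-2 + U\right) \left(2 + U\right)$ ($E{\left(U \right)} = \left(U + 2\right) \left(U - 2\right) = \left(2 + U\right) \left(-2 + U\right) = \left(-2 + U\right) \left(2 + U\right)$)
$E{\left(-8 \right)} + F{\left(5 \right)} = \left(-4 + \left(-8\right)^{2}\right) + \sqrt{3 + 5} = \left(-4 + 64\right) + \sqrt{8} = 60 + 2 \sqrt{2}$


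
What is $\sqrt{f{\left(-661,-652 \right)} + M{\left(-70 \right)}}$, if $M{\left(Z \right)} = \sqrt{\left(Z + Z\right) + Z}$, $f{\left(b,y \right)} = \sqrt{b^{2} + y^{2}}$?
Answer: $\sqrt{145 \sqrt{41} + i \sqrt{210}} \approx 30.471 + 0.2378 i$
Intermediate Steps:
$M{\left(Z \right)} = \sqrt{3} \sqrt{Z}$ ($M{\left(Z \right)} = \sqrt{2 Z + Z} = \sqrt{3 Z} = \sqrt{3} \sqrt{Z}$)
$\sqrt{f{\left(-661,-652 \right)} + M{\left(-70 \right)}} = \sqrt{\sqrt{\left(-661\right)^{2} + \left(-652\right)^{2}} + \sqrt{3} \sqrt{-70}} = \sqrt{\sqrt{436921 + 425104} + \sqrt{3} i \sqrt{70}} = \sqrt{\sqrt{862025} + i \sqrt{210}} = \sqrt{145 \sqrt{41} + i \sqrt{210}}$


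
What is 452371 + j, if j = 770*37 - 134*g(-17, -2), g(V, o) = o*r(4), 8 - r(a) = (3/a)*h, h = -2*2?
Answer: 483809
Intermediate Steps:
h = -4 (h = -2*2 = -4)
r(a) = 8 + 12/a (r(a) = 8 - 3/a*(-4) = 8 - (-12)/a = 8 + 12/a)
g(V, o) = 11*o (g(V, o) = o*(8 + 12/4) = o*(8 + 12*(¼)) = o*(8 + 3) = o*11 = 11*o)
j = 31438 (j = 770*37 - 1474*(-2) = 28490 - 134*(-22) = 28490 + 2948 = 31438)
452371 + j = 452371 + 31438 = 483809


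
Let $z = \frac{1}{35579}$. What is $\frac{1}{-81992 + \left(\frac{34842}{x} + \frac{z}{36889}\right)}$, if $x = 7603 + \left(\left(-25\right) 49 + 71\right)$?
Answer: $- \frac{8464143091219}{693946291125486297} \approx -1.2197 \cdot 10^{-5}$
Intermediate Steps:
$z = \frac{1}{35579} \approx 2.8106 \cdot 10^{-5}$
$x = 6449$ ($x = 7603 + \left(-1225 + 71\right) = 7603 - 1154 = 6449$)
$\frac{1}{-81992 + \left(\frac{34842}{x} + \frac{z}{36889}\right)} = \frac{1}{-81992 + \left(\frac{34842}{6449} + \frac{1}{35579 \cdot 36889}\right)} = \frac{1}{-81992 + \left(34842 \cdot \frac{1}{6449} + \frac{1}{35579} \cdot \frac{1}{36889}\right)} = \frac{1}{-81992 + \left(\frac{34842}{6449} + \frac{1}{1312473731}\right)} = \frac{1}{-81992 + \frac{45729209741951}{8464143091219}} = \frac{1}{- \frac{693946291125486297}{8464143091219}} = - \frac{8464143091219}{693946291125486297}$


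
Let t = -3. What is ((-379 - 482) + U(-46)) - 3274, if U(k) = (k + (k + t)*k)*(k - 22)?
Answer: -154279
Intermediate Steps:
U(k) = (-22 + k)*(k + k*(-3 + k)) (U(k) = (k + (k - 3)*k)*(k - 22) = (k + (-3 + k)*k)*(-22 + k) = (k + k*(-3 + k))*(-22 + k) = (-22 + k)*(k + k*(-3 + k)))
((-379 - 482) + U(-46)) - 3274 = ((-379 - 482) - 46*(44 + (-46)**2 - 24*(-46))) - 3274 = (-861 - 46*(44 + 2116 + 1104)) - 3274 = (-861 - 46*3264) - 3274 = (-861 - 150144) - 3274 = -151005 - 3274 = -154279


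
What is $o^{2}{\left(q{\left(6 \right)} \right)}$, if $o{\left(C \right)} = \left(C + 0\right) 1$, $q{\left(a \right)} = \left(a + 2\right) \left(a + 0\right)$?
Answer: $2304$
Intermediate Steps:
$q{\left(a \right)} = a \left(2 + a\right)$ ($q{\left(a \right)} = \left(2 + a\right) a = a \left(2 + a\right)$)
$o{\left(C \right)} = C$ ($o{\left(C \right)} = C 1 = C$)
$o^{2}{\left(q{\left(6 \right)} \right)} = \left(6 \left(2 + 6\right)\right)^{2} = \left(6 \cdot 8\right)^{2} = 48^{2} = 2304$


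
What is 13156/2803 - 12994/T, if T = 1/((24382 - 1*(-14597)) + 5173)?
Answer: -1608112166508/2803 ≈ -5.7371e+8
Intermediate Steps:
T = 1/44152 (T = 1/((24382 + 14597) + 5173) = 1/(38979 + 5173) = 1/44152 ≈ 2.2649e-5)
13156/2803 - 12994/T = 13156/2803 - 12994/1/44152 = 13156*(1/2803) - 12994*44152 = 13156/2803 - 573711088 = -1608112166508/2803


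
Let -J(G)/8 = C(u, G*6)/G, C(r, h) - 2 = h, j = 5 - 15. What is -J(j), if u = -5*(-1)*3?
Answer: 232/5 ≈ 46.400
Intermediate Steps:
u = 15 (u = 5*3 = 15)
j = -10
C(r, h) = 2 + h
J(G) = -8*(2 + 6*G)/G (J(G) = -8*(2 + G*6)/G = -8*(2 + 6*G)/G)
-J(j) = -(-48 - 16/(-10)) = -(-48 - 16*(-1/10)) = -(-48 + 8/5) = -1*(-232/5) = 232/5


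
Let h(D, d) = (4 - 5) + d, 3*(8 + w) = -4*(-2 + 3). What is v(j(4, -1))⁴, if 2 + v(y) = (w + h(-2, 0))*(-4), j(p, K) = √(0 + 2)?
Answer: 193877776/81 ≈ 2.3936e+6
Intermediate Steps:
w = -28/3 (w = -8 + (-4*(-2 + 3))/3 = -8 + (-4*1)/3 = -8 + (⅓)*(-4) = -8 - 4/3 = -28/3 ≈ -9.3333)
j(p, K) = √2
h(D, d) = -1 + d
v(y) = 118/3 (v(y) = -2 + (-28/3 + (-1 + 0))*(-4) = -2 + (-28/3 - 1)*(-4) = -2 - 31/3*(-4) = -2 + 124/3 = 118/3)
v(j(4, -1))⁴ = (118/3)⁴ = 193877776/81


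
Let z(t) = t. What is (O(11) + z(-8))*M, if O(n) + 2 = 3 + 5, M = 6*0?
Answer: 0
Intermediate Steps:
M = 0
O(n) = 6 (O(n) = -2 + (3 + 5) = -2 + 8 = 6)
(O(11) + z(-8))*M = (6 - 8)*0 = -2*0 = 0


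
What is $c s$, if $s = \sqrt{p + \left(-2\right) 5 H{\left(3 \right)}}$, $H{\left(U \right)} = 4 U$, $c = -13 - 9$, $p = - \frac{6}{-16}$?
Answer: $- \frac{11 i \sqrt{1914}}{2} \approx - 240.62 i$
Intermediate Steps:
$p = \frac{3}{8}$ ($p = \left(-6\right) \left(- \frac{1}{16}\right) = \frac{3}{8} \approx 0.375$)
$c = -22$ ($c = -13 - 9 = -22$)
$s = \frac{i \sqrt{1914}}{4}$ ($s = \sqrt{\frac{3}{8} + \left(-2\right) 5 \cdot 4 \cdot 3} = \sqrt{\frac{3}{8} - 120} = \sqrt{- \frac{957}{8}} = \frac{i \sqrt{1914}}{4} \approx 10.937 i$)
$c s = - 22 \frac{i \sqrt{1914}}{4} = - \frac{11 i \sqrt{1914}}{2}$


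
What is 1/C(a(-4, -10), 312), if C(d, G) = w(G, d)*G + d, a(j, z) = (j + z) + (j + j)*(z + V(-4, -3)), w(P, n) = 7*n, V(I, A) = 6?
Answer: 1/39330 ≈ 2.5426e-5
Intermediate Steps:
a(j, z) = j + z + 2*j*(6 + z) (a(j, z) = (j + z) + (j + j)*(z + 6) = (j + z) + (2*j)*(6 + z) = (j + z) + 2*j*(6 + z) = j + z + 2*j*(6 + z))
C(d, G) = d + 7*G*d (C(d, G) = (7*d)*G + d = 7*G*d + d = d + 7*G*d)
1/C(a(-4, -10), 312) = 1/((-10 + 13*(-4) + 2*(-4)*(-10))*(1 + 7*312)) = 1/((-10 - 52 + 80)*(1 + 2184)) = 1/(18*2185) = 1/39330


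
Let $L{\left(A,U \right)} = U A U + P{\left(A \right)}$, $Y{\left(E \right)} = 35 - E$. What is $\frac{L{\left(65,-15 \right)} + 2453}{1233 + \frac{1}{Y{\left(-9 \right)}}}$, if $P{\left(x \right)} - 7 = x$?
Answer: $\frac{754600}{54253} \approx 13.909$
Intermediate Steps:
$P{\left(x \right)} = 7 + x$
$L{\left(A,U \right)} = 7 + A + A U^{2}$ ($L{\left(A,U \right)} = U A U + \left(7 + A\right) = A U U + \left(7 + A\right) = A U^{2} + \left(7 + A\right) = 7 + A + A U^{2}$)
$\frac{L{\left(65,-15 \right)} + 2453}{1233 + \frac{1}{Y{\left(-9 \right)}}} = \frac{\left(7 + 65 + 65 \left(-15\right)^{2}\right) + 2453}{1233 + \frac{1}{35 - -9}} = \frac{\left(7 + 65 + 65 \cdot 225\right) + 2453}{1233 + \frac{1}{35 + 9}} = \frac{\left(7 + 65 + 14625\right) + 2453}{1233 + \frac{1}{44}} = \frac{14697 + 2453}{1233 + \frac{1}{44}} = \frac{17150}{\frac{54253}{44}} = 17150 \cdot \frac{44}{54253} = \frac{754600}{54253}$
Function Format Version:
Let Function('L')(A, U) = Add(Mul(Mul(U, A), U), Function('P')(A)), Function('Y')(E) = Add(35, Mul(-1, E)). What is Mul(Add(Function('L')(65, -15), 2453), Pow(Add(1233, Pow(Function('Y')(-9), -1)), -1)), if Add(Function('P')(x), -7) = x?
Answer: Rational(754600, 54253) ≈ 13.909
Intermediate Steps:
Function('P')(x) = Add(7, x)
Function('L')(A, U) = Add(7, A, Mul(A, Pow(U, 2))) (Function('L')(A, U) = Add(Mul(Mul(U, A), U), Add(7, A)) = Add(Mul(Mul(A, U), U), Add(7, A)) = Add(Mul(A, Pow(U, 2)), Add(7, A)) = Add(7, A, Mul(A, Pow(U, 2))))
Mul(Add(Function('L')(65, -15), 2453), Pow(Add(1233, Pow(Function('Y')(-9), -1)), -1)) = Mul(Add(Add(7, 65, Mul(65, Pow(-15, 2))), 2453), Pow(Add(1233, Pow(Add(35, Mul(-1, -9)), -1)), -1)) = Mul(Add(Add(7, 65, Mul(65, 225)), 2453), Pow(Add(1233, Pow(Add(35, 9), -1)), -1)) = Mul(Add(Add(7, 65, 14625), 2453), Pow(Add(1233, Pow(44, -1)), -1)) = Mul(Add(14697, 2453), Pow(Add(1233, Rational(1, 44)), -1)) = Mul(17150, Pow(Rational(54253, 44), -1)) = Mul(17150, Rational(44, 54253)) = Rational(754600, 54253)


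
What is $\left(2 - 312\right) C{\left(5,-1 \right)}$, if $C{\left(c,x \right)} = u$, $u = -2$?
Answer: $620$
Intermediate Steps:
$C{\left(c,x \right)} = -2$
$\left(2 - 312\right) C{\left(5,-1 \right)} = \left(2 - 312\right) \left(-2\right) = \left(-310\right) \left(-2\right) = 620$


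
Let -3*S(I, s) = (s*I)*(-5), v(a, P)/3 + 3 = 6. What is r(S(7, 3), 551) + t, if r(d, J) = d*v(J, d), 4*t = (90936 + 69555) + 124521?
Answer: 71568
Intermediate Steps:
v(a, P) = 9 (v(a, P) = -9 + 3*6 = -9 + 18 = 9)
S(I, s) = 5*I*s/3 (S(I, s) = -s*I*(-5)/3 = -I*s*(-5)/3 = -(-5)*I*s/3 = 5*I*s/3)
t = 71253 (t = ((90936 + 69555) + 124521)/4 = (160491 + 124521)/4 = (1/4)*285012 = 71253)
r(d, J) = 9*d (r(d, J) = d*9 = 9*d)
r(S(7, 3), 551) + t = 9*((5/3)*7*3) + 71253 = 9*35 + 71253 = 315 + 71253 = 71568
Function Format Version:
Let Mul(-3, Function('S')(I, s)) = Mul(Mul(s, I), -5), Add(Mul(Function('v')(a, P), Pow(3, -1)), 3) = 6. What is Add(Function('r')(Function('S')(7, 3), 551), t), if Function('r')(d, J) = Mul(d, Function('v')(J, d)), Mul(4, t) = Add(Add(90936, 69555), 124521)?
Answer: 71568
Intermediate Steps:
Function('v')(a, P) = 9 (Function('v')(a, P) = Add(-9, Mul(3, 6)) = Add(-9, 18) = 9)
Function('S')(I, s) = Mul(Rational(5, 3), I, s) (Function('S')(I, s) = Mul(Rational(-1, 3), Mul(Mul(s, I), -5)) = Mul(Rational(-1, 3), Mul(Mul(I, s), -5)) = Mul(Rational(-1, 3), Mul(-5, I, s)) = Mul(Rational(5, 3), I, s))
t = 71253 (t = Mul(Rational(1, 4), Add(Add(90936, 69555), 124521)) = Mul(Rational(1, 4), Add(160491, 124521)) = Mul(Rational(1, 4), 285012) = 71253)
Function('r')(d, J) = Mul(9, d) (Function('r')(d, J) = Mul(d, 9) = Mul(9, d))
Add(Function('r')(Function('S')(7, 3), 551), t) = Add(Mul(9, Mul(Rational(5, 3), 7, 3)), 71253) = Add(Mul(9, 35), 71253) = Add(315, 71253) = 71568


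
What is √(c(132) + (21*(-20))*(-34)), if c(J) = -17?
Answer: √14263 ≈ 119.43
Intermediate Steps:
√(c(132) + (21*(-20))*(-34)) = √(-17 + (21*(-20))*(-34)) = √(-17 - 420*(-34)) = √(-17 + 14280) = √14263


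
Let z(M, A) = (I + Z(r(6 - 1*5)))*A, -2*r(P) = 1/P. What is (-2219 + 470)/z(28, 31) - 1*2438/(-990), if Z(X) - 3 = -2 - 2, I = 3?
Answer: -790177/30690 ≈ -25.747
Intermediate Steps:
r(P) = -1/(2*P)
Z(X) = -1 (Z(X) = 3 + (-2 - 2) = 3 - 4 = -1)
z(M, A) = 2*A (z(M, A) = (3 - 1)*A = 2*A)
(-2219 + 470)/z(28, 31) - 1*2438/(-990) = (-2219 + 470)/((2*31)) - 1*2438/(-990) = -1749/62 - 2438*(-1/990) = -1749*1/62 + 1219/495 = -1749/62 + 1219/495 = -790177/30690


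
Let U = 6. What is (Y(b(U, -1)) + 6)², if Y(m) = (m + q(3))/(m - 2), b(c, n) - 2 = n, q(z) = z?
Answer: 4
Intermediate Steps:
b(c, n) = 2 + n
Y(m) = (3 + m)/(-2 + m) (Y(m) = (m + 3)/(m - 2) = (3 + m)/(-2 + m))
(Y(b(U, -1)) + 6)² = ((3 + (2 - 1))/(-2 + (2 - 1)) + 6)² = ((3 + 1)/(-2 + 1) + 6)² = (4/(-1) + 6)² = (-1*4 + 6)² = (-4 + 6)² = 2² = 4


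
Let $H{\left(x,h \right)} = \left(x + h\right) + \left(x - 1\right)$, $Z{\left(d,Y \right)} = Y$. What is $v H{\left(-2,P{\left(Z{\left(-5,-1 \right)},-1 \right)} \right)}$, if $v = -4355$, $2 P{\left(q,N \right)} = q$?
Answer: $\frac{47905}{2} \approx 23953.0$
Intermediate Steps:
$P{\left(q,N \right)} = \frac{q}{2}$
$H{\left(x,h \right)} = -1 + h + 2 x$ ($H{\left(x,h \right)} = \left(h + x\right) + \left(x - 1\right) = \left(h + x\right) + \left(-1 + x\right) = -1 + h + 2 x$)
$v H{\left(-2,P{\left(Z{\left(-5,-1 \right)},-1 \right)} \right)} = - 4355 \left(-1 + \frac{1}{2} \left(-1\right) + 2 \left(-2\right)\right) = - 4355 \left(-1 - \frac{1}{2} - 4\right) = \left(-4355\right) \left(- \frac{11}{2}\right) = \frac{47905}{2}$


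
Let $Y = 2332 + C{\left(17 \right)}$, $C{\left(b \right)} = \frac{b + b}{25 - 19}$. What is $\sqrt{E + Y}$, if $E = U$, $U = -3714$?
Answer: $\frac{i \sqrt{12387}}{3} \approx 37.099 i$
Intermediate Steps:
$C{\left(b \right)} = \frac{b}{3}$ ($C{\left(b \right)} = \frac{2 b}{6} = 2 b \frac{1}{6} = \frac{b}{3}$)
$E = -3714$
$Y = \frac{7013}{3}$ ($Y = 2332 + \frac{1}{3} \cdot 17 = 2332 + \frac{17}{3} = \frac{7013}{3} \approx 2337.7$)
$\sqrt{E + Y} = \sqrt{-3714 + \frac{7013}{3}} = \sqrt{- \frac{4129}{3}} = \frac{i \sqrt{12387}}{3}$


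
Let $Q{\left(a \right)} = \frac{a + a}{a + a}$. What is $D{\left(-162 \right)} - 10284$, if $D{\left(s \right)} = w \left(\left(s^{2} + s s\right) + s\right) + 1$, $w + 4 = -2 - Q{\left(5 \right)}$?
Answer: $-376565$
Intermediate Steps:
$Q{\left(a \right)} = 1$ ($Q{\left(a \right)} = \frac{2 a}{2 a} = 2 a \frac{1}{2 a} = 1$)
$w = -7$ ($w = -4 - 3 = -7$)
$D{\left(s \right)} = 1 - 14 s^{2} - 7 s$ ($D{\left(s \right)} = - 7 \left(\left(s^{2} + s s\right) + s\right) + 1 = - 7 \left(\left(s^{2} + s^{2}\right) + s\right) + 1 = - 7 \left(2 s^{2} + s\right) + 1 = - 7 \left(s + 2 s^{2}\right) + 1 = \left(- 14 s^{2} - 7 s\right) + 1 = 1 - 14 s^{2} - 7 s$)
$D{\left(-162 \right)} - 10284 = \left(1 - 14 \left(-162\right)^{2} - -1134\right) - 10284 = \left(1 - 367416 + 1134\right) - 10284 = -366281 - 10284 = -376565$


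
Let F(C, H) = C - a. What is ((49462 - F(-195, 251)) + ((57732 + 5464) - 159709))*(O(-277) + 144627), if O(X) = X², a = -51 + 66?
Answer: -10368536396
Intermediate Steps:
a = 15
F(C, H) = -15 + C (F(C, H) = C - 1*15 = C - 15 = -15 + C)
((49462 - F(-195, 251)) + ((57732 + 5464) - 159709))*(O(-277) + 144627) = ((49462 - (-15 - 195)) + ((57732 + 5464) - 159709))*((-277)² + 144627) = ((49462 - 1*(-210)) + (63196 - 159709))*(76729 + 144627) = ((49462 + 210) - 96513)*221356 = (49672 - 96513)*221356 = -46841*221356 = -10368536396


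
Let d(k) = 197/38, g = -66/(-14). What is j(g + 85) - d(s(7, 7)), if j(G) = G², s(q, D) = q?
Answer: 14976939/1862 ≈ 8043.5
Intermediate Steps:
g = 33/7 (g = -66*(-1/14) = 33/7 ≈ 4.7143)
d(k) = 197/38 (d(k) = 197*(1/38) = 197/38)
j(g + 85) - d(s(7, 7)) = (33/7 + 85)² - 1*197/38 = (628/7)² - 197/38 = 394384/49 - 197/38 = 14976939/1862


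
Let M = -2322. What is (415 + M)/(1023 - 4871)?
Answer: 1907/3848 ≈ 0.49558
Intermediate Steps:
(415 + M)/(1023 - 4871) = (415 - 2322)/(1023 - 4871) = -1907/(-3848) = -1907*(-1/3848) = 1907/3848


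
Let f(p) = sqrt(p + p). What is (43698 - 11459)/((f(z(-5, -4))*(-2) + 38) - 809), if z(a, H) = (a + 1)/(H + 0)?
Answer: -24856269/594433 + 64478*sqrt(2)/594433 ≈ -41.662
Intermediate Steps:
z(a, H) = (1 + a)/H
f(p) = sqrt(2)*sqrt(p) (f(p) = sqrt(2*p) = sqrt(2)*sqrt(p))
(43698 - 11459)/((f(z(-5, -4))*(-2) + 38) - 809) = (43698 - 11459)/(((sqrt(2)*sqrt((1 - 5)/(-4)))*(-2) + 38) - 809) = 32239/(((sqrt(2)*sqrt(-1/4*(-4)))*(-2) + 38) - 809) = 32239/(((sqrt(2)*sqrt(1))*(-2) + 38) - 809) = 32239/(((sqrt(2)*1)*(-2) + 38) - 809) = 32239/((sqrt(2)*(-2) + 38) - 809) = 32239/((-2*sqrt(2) + 38) - 809) = 32239/((38 - 2*sqrt(2)) - 809) = 32239/(-771 - 2*sqrt(2))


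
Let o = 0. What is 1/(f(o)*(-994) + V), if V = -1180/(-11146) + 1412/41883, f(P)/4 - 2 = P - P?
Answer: -233413959/1856075221922 ≈ -0.00012576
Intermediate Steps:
f(P) = 8 (f(P) = 8 + 4*(P - P) = 8 + 4*0 = 8 + 0 = 8)
V = 32580046/233413959 (V = -1180*(-1/11146) + 1412*(1/41883) = 590/5573 + 1412/41883 = 32580046/233413959 ≈ 0.13958)
1/(f(o)*(-994) + V) = 1/(8*(-994) + 32580046/233413959) = 1/(-7952 + 32580046/233413959) = 1/(-1856075221922/233413959) = -233413959/1856075221922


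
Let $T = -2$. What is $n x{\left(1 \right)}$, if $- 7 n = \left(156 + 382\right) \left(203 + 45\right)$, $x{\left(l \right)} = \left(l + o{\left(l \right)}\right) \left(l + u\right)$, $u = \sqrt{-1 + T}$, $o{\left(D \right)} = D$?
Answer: $- \frac{266848}{7} - \frac{266848 i \sqrt{3}}{7} \approx -38121.0 - 66028.0 i$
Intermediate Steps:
$u = i \sqrt{3}$ ($u = \sqrt{-1 - 2} = \sqrt{-3} = i \sqrt{3} \approx 1.732 i$)
$x{\left(l \right)} = 2 l \left(l + i \sqrt{3}\right)$ ($x{\left(l \right)} = \left(l + l\right) \left(l + i \sqrt{3}\right) = 2 l \left(l + i \sqrt{3}\right)$)
$n = - \frac{133424}{7}$ ($n = - \frac{\left(156 + 382\right) \left(203 + 45\right)}{7} = - \frac{538 \cdot 248}{7} = \left(- \frac{1}{7}\right) 133424 = - \frac{133424}{7} \approx -19061.0$)
$n x{\left(1 \right)} = - \frac{133424 \cdot 2 \cdot 1 \left(1 + i \sqrt{3}\right)}{7} = - \frac{133424 \left(2 + 2 i \sqrt{3}\right)}{7} = - \frac{266848}{7} - \frac{266848 i \sqrt{3}}{7}$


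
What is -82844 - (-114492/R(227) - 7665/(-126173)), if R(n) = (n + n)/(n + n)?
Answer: 3993115439/126173 ≈ 31648.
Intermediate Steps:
R(n) = 1 (R(n) = (2*n)/((2*n)) = (2*n)*(1/(2*n)) = 1)
-82844 - (-114492/R(227) - 7665/(-126173)) = -82844 - (-114492/1 - 7665/(-126173)) = -82844 - (-114492*1 - 7665*(-1/126173)) = -82844 - (-114492 + 7665/126173) = -82844 - 1*(-14445791451/126173) = -82844 + 14445791451/126173 = 3993115439/126173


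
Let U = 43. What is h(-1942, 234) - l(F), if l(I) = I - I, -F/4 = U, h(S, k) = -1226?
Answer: -1226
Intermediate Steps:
F = -172 (F = -4*43 = -172)
l(I) = 0
h(-1942, 234) - l(F) = -1226 - 1*0 = -1226 + 0 = -1226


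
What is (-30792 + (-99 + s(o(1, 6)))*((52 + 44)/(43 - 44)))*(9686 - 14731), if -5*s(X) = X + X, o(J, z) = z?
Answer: 106235592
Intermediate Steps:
s(X) = -2*X/5 (s(X) = -(X + X)/5 = -2*X/5)
(-30792 + (-99 + s(o(1, 6)))*((52 + 44)/(43 - 44)))*(9686 - 14731) = (-30792 + (-99 - ⅖*6)*((52 + 44)/(43 - 44)))*(9686 - 14731) = (-30792 + (-99 - 12/5)*(96/(-1)))*(-5045) = (-30792 - 48672*(-1)/5)*(-5045) = (-30792 - 507/5*(-96))*(-5045) = (-30792 + 48672/5)*(-5045) = -105288/5*(-5045) = 106235592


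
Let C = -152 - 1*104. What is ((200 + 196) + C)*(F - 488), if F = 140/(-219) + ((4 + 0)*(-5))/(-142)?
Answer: -1063392680/15549 ≈ -68390.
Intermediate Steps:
C = -256 (C = -152 - 104 = -256)
F = -7750/15549 (F = 140*(-1/219) + (4*(-5))*(-1/142) = -140/219 - 20*(-1/142) = -140/219 + 10/71 = -7750/15549 ≈ -0.49842)
((200 + 196) + C)*(F - 488) = ((200 + 196) - 256)*(-7750/15549 - 488) = (396 - 256)*(-7595662/15549) = 140*(-7595662/15549) = -1063392680/15549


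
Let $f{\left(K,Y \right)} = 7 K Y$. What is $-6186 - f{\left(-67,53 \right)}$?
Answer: $18671$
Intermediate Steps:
$f{\left(K,Y \right)} = 7 K Y$
$-6186 - f{\left(-67,53 \right)} = -6186 - 7 \left(-67\right) 53 = -6186 - -24857 = -6186 + 24857 = 18671$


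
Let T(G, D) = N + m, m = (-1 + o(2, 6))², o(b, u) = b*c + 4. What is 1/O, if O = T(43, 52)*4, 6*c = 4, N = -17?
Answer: 9/64 ≈ 0.14063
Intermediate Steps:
c = ⅔ (c = (⅙)*4 = ⅔ ≈ 0.66667)
o(b, u) = 4 + 2*b/3 (o(b, u) = b*(⅔) + 4 = 2*b/3 + 4 = 4 + 2*b/3)
m = 169/9 (m = (-1 + (4 + (⅔)*2))² = (-1 + (4 + 4/3))² = (-1 + 16/3)² = (13/3)² = 169/9 ≈ 18.778)
T(G, D) = 16/9 (T(G, D) = -17 + 169/9 = 16/9)
O = 64/9 (O = (16/9)*4 = 64/9 ≈ 7.1111)
1/O = 1/(64/9) = 9/64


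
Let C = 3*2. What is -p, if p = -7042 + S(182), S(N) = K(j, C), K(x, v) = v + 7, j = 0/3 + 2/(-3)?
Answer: 7029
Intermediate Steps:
j = -⅔ (j = 0*(⅓) + 2*(-⅓) = 0 - ⅔ = -⅔ ≈ -0.66667)
C = 6
K(x, v) = 7 + v
S(N) = 13 (S(N) = 7 + 6 = 13)
p = -7029 (p = -7042 + 13 = -7029)
-p = -1*(-7029) = 7029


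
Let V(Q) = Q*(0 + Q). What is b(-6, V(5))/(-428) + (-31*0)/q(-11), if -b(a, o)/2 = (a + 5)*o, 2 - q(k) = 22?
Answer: -25/214 ≈ -0.11682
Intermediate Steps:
q(k) = -20 (q(k) = 2 - 1*22 = 2 - 22 = -20)
V(Q) = Q² (V(Q) = Q*Q = Q²)
b(a, o) = -2*o*(5 + a) (b(a, o) = -2*(a + 5)*o = -2*(5 + a)*o = -2*o*(5 + a))
b(-6, V(5))/(-428) + (-31*0)/q(-11) = -2*5²*(5 - 6)/(-428) - 31*0/(-20) = -2*25*(-1)*(-1/428) + 0*(-1/20) = 50*(-1/428) + 0 = -25/214 + 0 = -25/214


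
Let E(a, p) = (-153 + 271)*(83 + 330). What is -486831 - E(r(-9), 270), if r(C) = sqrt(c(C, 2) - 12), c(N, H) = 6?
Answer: -535565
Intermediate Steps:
r(C) = I*sqrt(6) (r(C) = sqrt(6 - 12) = sqrt(-6) = I*sqrt(6))
E(a, p) = 48734 (E(a, p) = 118*413 = 48734)
-486831 - E(r(-9), 270) = -486831 - 1*48734 = -486831 - 48734 = -535565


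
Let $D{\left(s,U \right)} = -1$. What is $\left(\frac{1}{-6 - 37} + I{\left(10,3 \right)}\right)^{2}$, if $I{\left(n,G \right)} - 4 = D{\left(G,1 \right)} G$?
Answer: $\frac{1764}{1849} \approx 0.95403$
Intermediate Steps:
$I{\left(n,G \right)} = 4 - G$
$\left(\frac{1}{-6 - 37} + I{\left(10,3 \right)}\right)^{2} = \left(\frac{1}{-6 - 37} + \left(4 - 3\right)\right)^{2} = \left(\frac{1}{-43} + \left(4 - 3\right)\right)^{2} = \left(- \frac{1}{43} + 1\right)^{2} = \left(\frac{42}{43}\right)^{2} = \frac{1764}{1849}$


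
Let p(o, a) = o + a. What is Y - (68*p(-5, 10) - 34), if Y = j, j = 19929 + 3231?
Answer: 22854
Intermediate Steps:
p(o, a) = a + o
j = 23160
Y = 23160
Y - (68*p(-5, 10) - 34) = 23160 - (68*(10 - 5) - 34) = 23160 - (68*5 - 34) = 23160 - (340 - 34) = 23160 - 1*306 = 23160 - 306 = 22854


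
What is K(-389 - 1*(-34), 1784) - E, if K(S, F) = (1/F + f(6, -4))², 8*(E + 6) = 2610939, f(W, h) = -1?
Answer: -1038692809223/3182656 ≈ -3.2636e+5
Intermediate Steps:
E = 2610891/8 (E = -6 + (⅛)*2610939 = -6 + 2610939/8 = 2610891/8 ≈ 3.2636e+5)
K(S, F) = (-1 + 1/F)² (K(S, F) = (1/F - 1)² = (-1 + 1/F)²)
K(-389 - 1*(-34), 1784) - E = (1 - 1*1784)²/1784² - 1*2610891/8 = (1 - 1784)²/3182656 - 2610891/8 = (1/3182656)*(-1783)² - 2610891/8 = (1/3182656)*3179089 - 2610891/8 = 3179089/3182656 - 2610891/8 = -1038692809223/3182656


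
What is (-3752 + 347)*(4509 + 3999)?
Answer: -28969740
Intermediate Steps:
(-3752 + 347)*(4509 + 3999) = -3405*8508 = -28969740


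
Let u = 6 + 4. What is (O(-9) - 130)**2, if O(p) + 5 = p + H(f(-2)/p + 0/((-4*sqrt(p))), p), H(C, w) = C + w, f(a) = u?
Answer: 1923769/81 ≈ 23750.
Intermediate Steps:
u = 10
f(a) = 10
O(p) = -5 + 2*p + 10/p (O(p) = -5 + (p + ((10/p + 0/((-4*sqrt(p)))) + p)) = -5 + (p + ((10/p + 0*(-1/(4*sqrt(p)))) + p)) = -5 + (p + ((10/p + 0) + p)) = -5 + (p + (10/p + p)) = -5 + (p + (p + 10/p)) = -5 + (2*p + 10/p) = -5 + 2*p + 10/p)
(O(-9) - 130)**2 = ((-5 + 2*(-9) + 10/(-9)) - 130)**2 = ((-5 - 18 + 10*(-1/9)) - 130)**2 = ((-5 - 18 - 10/9) - 130)**2 = (-217/9 - 130)**2 = (-1387/9)**2 = 1923769/81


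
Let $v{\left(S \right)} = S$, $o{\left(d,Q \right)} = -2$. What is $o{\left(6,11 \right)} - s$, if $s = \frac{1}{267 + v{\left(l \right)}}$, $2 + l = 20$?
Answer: $- \frac{571}{285} \approx -2.0035$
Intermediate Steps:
$l = 18$ ($l = -2 + 20 = 18$)
$s = \frac{1}{285}$ ($s = \frac{1}{267 + 18} = \frac{1}{285} \approx 0.0035088$)
$o{\left(6,11 \right)} - s = -2 - \frac{1}{285} = - \frac{571}{285}$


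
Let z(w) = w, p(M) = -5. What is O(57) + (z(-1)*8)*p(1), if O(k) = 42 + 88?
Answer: 170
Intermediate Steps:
O(k) = 130
O(57) + (z(-1)*8)*p(1) = 130 - 1*8*(-5) = 130 - 8*(-5) = 130 + 40 = 170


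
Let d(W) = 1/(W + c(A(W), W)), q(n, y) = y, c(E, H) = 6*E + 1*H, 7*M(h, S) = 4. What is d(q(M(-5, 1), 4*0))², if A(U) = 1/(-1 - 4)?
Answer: 25/36 ≈ 0.69444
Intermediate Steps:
A(U) = -⅕ (A(U) = 1/(-5) = -⅕)
M(h, S) = 4/7 (M(h, S) = (⅐)*4 = 4/7)
c(E, H) = H + 6*E (c(E, H) = 6*E + H = H + 6*E)
d(W) = 1/(-6/5 + 2*W) (d(W) = 1/(W + (W + 6*(-⅕))) = 1/(W + (W - 6/5)) = 1/(W + (-6/5 + W)) = 1/(-6/5 + 2*W))
d(q(M(-5, 1), 4*0))² = (5/(2*(-3 + 5*(4*0))))² = (5/(2*(-3 + 5*0)))² = (5/(2*(-3 + 0)))² = ((5/2)/(-3))² = ((5/2)*(-⅓))² = (-⅚)² = 25/36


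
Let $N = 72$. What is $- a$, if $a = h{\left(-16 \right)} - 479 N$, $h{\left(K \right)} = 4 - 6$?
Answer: $34490$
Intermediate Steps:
$h{\left(K \right)} = -2$
$a = -34490$ ($a = -2 - 34488 = -34490$)
$- a = \left(-1\right) \left(-34490\right) = 34490$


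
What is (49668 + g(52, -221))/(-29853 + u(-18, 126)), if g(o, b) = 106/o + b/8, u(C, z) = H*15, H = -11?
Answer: -1720937/1040624 ≈ -1.6538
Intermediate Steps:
u(C, z) = -165 (u(C, z) = -11*15 = -165)
g(o, b) = 106/o + b/8 (g(o, b) = 106/o + b*(1/8) = 106/o + b/8)
(49668 + g(52, -221))/(-29853 + u(-18, 126)) = (49668 + (106/52 + (1/8)*(-221)))/(-29853 - 165) = (49668 + (106*(1/52) - 221/8))/(-30018) = (49668 + (53/26 - 221/8))*(-1/30018) = (49668 - 2661/104)*(-1/30018) = (5162811/104)*(-1/30018) = -1720937/1040624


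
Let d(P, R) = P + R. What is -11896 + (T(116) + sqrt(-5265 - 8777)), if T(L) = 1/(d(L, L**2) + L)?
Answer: -162832447/13688 + I*sqrt(14042) ≈ -11896.0 + 118.5*I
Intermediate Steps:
T(L) = 1/(L**2 + 2*L) (T(L) = 1/((L + L**2) + L) = 1/(L**2 + 2*L))
-11896 + (T(116) + sqrt(-5265 - 8777)) = -11896 + (1/(116*(2 + 116)) + sqrt(-5265 - 8777)) = -11896 + ((1/116)/118 + sqrt(-14042)) = -11896 + ((1/116)*(1/118) + I*sqrt(14042)) = -11896 + (1/13688 + I*sqrt(14042)) = -162832447/13688 + I*sqrt(14042)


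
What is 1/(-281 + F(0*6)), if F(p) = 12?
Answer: -1/269 ≈ -0.0037175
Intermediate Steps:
1/(-281 + F(0*6)) = 1/(-281 + 12) = 1/(-269) = -1/269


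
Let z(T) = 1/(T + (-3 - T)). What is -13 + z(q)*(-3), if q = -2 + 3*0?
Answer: -12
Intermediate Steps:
q = -2 (q = -2 + 0 = -2)
z(T) = -1/3 (z(T) = 1/(-3) = -1/3)
-13 + z(q)*(-3) = -13 - 1/3*(-3) = -13 + 1 = -12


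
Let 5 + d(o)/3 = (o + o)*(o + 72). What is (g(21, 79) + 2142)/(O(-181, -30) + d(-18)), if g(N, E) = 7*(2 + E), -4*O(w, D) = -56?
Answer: -2709/5833 ≈ -0.46443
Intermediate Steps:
O(w, D) = 14 (O(w, D) = -¼*(-56) = 14)
d(o) = -15 + 6*o*(72 + o) (d(o) = -15 + 3*((o + o)*(o + 72)) = -15 + 3*((2*o)*(72 + o)) = -15 + 3*(2*o*(72 + o)) = -15 + 6*o*(72 + o))
g(N, E) = 14 + 7*E
(g(21, 79) + 2142)/(O(-181, -30) + d(-18)) = ((14 + 7*79) + 2142)/(14 + (-15 + 6*(-18)² + 432*(-18))) = ((14 + 553) + 2142)/(14 + (-15 + 6*324 - 7776)) = (567 + 2142)/(14 + (-15 + 1944 - 7776)) = 2709/(14 - 5847) = 2709/(-5833) = 2709*(-1/5833) = -2709/5833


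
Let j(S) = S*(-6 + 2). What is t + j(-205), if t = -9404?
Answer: -8584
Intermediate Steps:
j(S) = -4*S (j(S) = S*(-4) = -4*S)
t + j(-205) = -9404 - 4*(-205) = -9404 + 820 = -8584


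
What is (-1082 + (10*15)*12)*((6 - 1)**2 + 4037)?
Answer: 2916516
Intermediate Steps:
(-1082 + (10*15)*12)*((6 - 1)**2 + 4037) = (-1082 + 150*12)*(5**2 + 4037) = (-1082 + 1800)*(25 + 4037) = 718*4062 = 2916516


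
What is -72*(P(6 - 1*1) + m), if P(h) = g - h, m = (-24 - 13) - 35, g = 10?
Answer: 4824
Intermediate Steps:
m = -72 (m = -37 - 35 = -72)
P(h) = 10 - h
-72*(P(6 - 1*1) + m) = -72*((10 - (6 - 1*1)) - 72) = -72*((10 - (6 - 1)) - 72) = -72*((10 - 1*5) - 72) = -72*((10 - 5) - 72) = -72*(5 - 72) = -72*(-67) = 4824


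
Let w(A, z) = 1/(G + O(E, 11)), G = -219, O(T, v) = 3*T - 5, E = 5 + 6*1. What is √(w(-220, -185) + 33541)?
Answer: √1223609030/191 ≈ 183.14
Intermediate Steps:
E = 11 (E = 5 + 6 = 11)
O(T, v) = -5 + 3*T
w(A, z) = -1/191 (w(A, z) = 1/(-219 + (-5 + 3*11)) = 1/(-219 + (-5 + 33)) = 1/(-219 + 28) = 1/(-191) = -1/191)
√(w(-220, -185) + 33541) = √(-1/191 + 33541) = √(6406330/191) = √1223609030/191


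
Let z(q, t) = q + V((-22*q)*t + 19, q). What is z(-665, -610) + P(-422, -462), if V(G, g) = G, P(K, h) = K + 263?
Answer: -8925105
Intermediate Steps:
P(K, h) = 263 + K
z(q, t) = 19 + q - 22*q*t (z(q, t) = q + ((-22*q)*t + 19) = q + (-22*q*t + 19) = q + (19 - 22*q*t) = 19 + q - 22*q*t)
z(-665, -610) + P(-422, -462) = (19 - 665 - 22*(-665)*(-610)) + (263 - 422) = (19 - 665 - 8924300) - 159 = -8924946 - 159 = -8925105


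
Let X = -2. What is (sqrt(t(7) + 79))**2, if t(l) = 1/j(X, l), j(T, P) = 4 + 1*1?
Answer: 396/5 ≈ 79.200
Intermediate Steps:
j(T, P) = 5 (j(T, P) = 4 + 1 = 5)
t(l) = 1/5
(sqrt(t(7) + 79))**2 = (sqrt(1/5 + 79))**2 = (sqrt(396/5))**2 = (6*sqrt(55)/5)**2 = 396/5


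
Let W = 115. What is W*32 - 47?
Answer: 3633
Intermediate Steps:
W*32 - 47 = 115*32 - 47 = 3680 - 47 = 3633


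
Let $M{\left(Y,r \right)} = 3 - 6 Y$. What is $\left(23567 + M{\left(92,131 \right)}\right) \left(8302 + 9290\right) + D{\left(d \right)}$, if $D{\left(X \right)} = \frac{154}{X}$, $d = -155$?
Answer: $\frac{62764561526}{155} \approx 4.0493 \cdot 10^{8}$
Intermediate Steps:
$\left(23567 + M{\left(92,131 \right)}\right) \left(8302 + 9290\right) + D{\left(d \right)} = \left(23567 + \left(3 - 552\right)\right) \left(8302 + 9290\right) + \frac{154}{-155} = \left(23567 + \left(3 - 552\right)\right) 17592 + 154 \left(- \frac{1}{155}\right) = \left(23567 - 549\right) 17592 - \frac{154}{155} = 23018 \cdot 17592 - \frac{154}{155} = 404932656 - \frac{154}{155} = \frac{62764561526}{155}$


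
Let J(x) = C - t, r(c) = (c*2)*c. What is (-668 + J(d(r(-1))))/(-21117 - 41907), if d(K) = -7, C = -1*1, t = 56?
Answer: 725/63024 ≈ 0.011504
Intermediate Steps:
C = -1
r(c) = 2*c² (r(c) = (2*c)*c = 2*c²)
J(x) = -57 (J(x) = -1 - 1*56 = -1 - 56 = -57)
(-668 + J(d(r(-1))))/(-21117 - 41907) = (-668 - 57)/(-21117 - 41907) = -725/(-63024) = -725*(-1/63024) = 725/63024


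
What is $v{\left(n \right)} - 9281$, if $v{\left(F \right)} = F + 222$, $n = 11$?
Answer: $-9048$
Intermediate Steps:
$v{\left(F \right)} = 222 + F$
$v{\left(n \right)} - 9281 = \left(222 + 11\right) - 9281 = 233 - 9281 = -9048$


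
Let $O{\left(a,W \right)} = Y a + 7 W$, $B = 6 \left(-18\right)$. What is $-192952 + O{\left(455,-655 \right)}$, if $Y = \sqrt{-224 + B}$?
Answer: $-197537 + 910 i \sqrt{83} \approx -1.9754 \cdot 10^{5} + 8290.5 i$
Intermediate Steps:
$B = -108$
$Y = 2 i \sqrt{83}$ ($Y = \sqrt{-224 - 108} = \sqrt{-332} = 2 i \sqrt{83} \approx 18.221 i$)
$O{\left(a,W \right)} = 7 W + 2 i a \sqrt{83}$ ($O{\left(a,W \right)} = 2 i \sqrt{83} a + 7 W = 2 i a \sqrt{83} + 7 W = 7 W + 2 i a \sqrt{83}$)
$-192952 + O{\left(455,-655 \right)} = -192952 + \left(7 \left(-655\right) + 2 i 455 \sqrt{83}\right) = -192952 - \left(4585 - 910 i \sqrt{83}\right) = -197537 + 910 i \sqrt{83}$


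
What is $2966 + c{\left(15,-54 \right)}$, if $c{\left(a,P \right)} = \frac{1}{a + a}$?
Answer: $\frac{88981}{30} \approx 2966.0$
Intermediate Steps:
$c{\left(a,P \right)} = \frac{1}{2 a}$
$2966 + c{\left(15,-54 \right)} = 2966 + \frac{1}{2 \cdot 15} = 2966 + \frac{1}{2} \cdot \frac{1}{15} = 2966 + \frac{1}{30} = \frac{88981}{30}$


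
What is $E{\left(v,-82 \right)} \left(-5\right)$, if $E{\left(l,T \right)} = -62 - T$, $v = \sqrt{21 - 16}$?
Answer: $-100$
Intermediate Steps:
$v = \sqrt{5} \approx 2.2361$
$E{\left(v,-82 \right)} \left(-5\right) = \left(-62 - -82\right) \left(-5\right) = \left(-62 + 82\right) \left(-5\right) = 20 \left(-5\right) = -100$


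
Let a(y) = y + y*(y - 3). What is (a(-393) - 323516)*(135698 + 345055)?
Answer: -80901595593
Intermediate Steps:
a(y) = y + y*(-3 + y)
(a(-393) - 323516)*(135698 + 345055) = (-393*(-2 - 393) - 323516)*(135698 + 345055) = (-393*(-395) - 323516)*480753 = (155235 - 323516)*480753 = -168281*480753 = -80901595593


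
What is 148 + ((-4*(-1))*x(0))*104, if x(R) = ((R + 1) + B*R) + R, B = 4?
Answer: 564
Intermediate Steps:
x(R) = 1 + 6*R (x(R) = ((R + 1) + 4*R) + R = ((1 + R) + 4*R) + R = (1 + 5*R) + R = 1 + 6*R)
148 + ((-4*(-1))*x(0))*104 = 148 + ((-4*(-1))*(1 + 6*0))*104 = 148 + (4*(1 + 0))*104 = 148 + (4*1)*104 = 148 + 4*104 = 148 + 416 = 564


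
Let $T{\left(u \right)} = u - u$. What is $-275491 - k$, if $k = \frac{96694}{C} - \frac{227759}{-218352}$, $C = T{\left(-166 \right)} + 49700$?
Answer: $- \frac{747421692825247}{2713023600} \approx -2.7549 \cdot 10^{5}$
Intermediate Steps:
$T{\left(u \right)} = 0$
$C = 49700$ ($C = 0 + 49700 = 49700$)
$k = \frac{8108237647}{2713023600}$ ($k = \frac{96694}{49700} - \frac{227759}{-218352} = 96694 \cdot \frac{1}{49700} - - \frac{227759}{218352} = \frac{48347}{24850} + \frac{227759}{218352} = \frac{8108237647}{2713023600} \approx 2.9886$)
$-275491 - k = -275491 - \frac{8108237647}{2713023600} = - \frac{747421692825247}{2713023600}$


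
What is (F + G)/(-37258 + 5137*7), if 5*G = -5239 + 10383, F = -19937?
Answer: 94541/6495 ≈ 14.556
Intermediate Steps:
G = 5144/5 (G = (-5239 + 10383)/5 = (⅕)*5144 = 5144/5 ≈ 1028.8)
(F + G)/(-37258 + 5137*7) = (-19937 + 5144/5)/(-37258 + 5137*7) = -94541/(5*(-37258 + 35959)) = -94541/5/(-1299) = -94541/5*(-1/1299) = 94541/6495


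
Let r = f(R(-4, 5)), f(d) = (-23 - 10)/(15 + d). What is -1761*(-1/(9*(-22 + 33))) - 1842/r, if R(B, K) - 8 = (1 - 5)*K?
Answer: 6113/33 ≈ 185.24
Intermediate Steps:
R(B, K) = 8 - 4*K (R(B, K) = 8 + (1 - 5)*K = 8 - 4*K)
f(d) = -33/(15 + d)
r = -11 (r = -33/(15 + (8 - 4*5)) = -33/(15 + (8 - 20)) = -33/(15 - 12) = -33/3 = -33*⅓ = -11)
-1761*(-1/(9*(-22 + 33))) - 1842/r = -1761*(-1/(9*(-22 + 33))) - 1842/(-11) = -1761/((-9*11)) - 1842*(-1/11) = -1761/(-99) + 1842/11 = -1761*(-1/99) + 1842/11 = 587/33 + 1842/11 = 6113/33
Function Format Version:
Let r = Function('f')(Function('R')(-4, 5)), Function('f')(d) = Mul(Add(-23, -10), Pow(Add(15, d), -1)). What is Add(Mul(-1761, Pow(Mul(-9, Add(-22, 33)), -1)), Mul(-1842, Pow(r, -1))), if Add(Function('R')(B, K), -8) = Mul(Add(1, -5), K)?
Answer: Rational(6113, 33) ≈ 185.24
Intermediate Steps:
Function('R')(B, K) = Add(8, Mul(-4, K)) (Function('R')(B, K) = Add(8, Mul(Add(1, -5), K)) = Add(8, Mul(-4, K)))
Function('f')(d) = Mul(-33, Pow(Add(15, d), -1))
r = -11 (r = Mul(-33, Pow(Add(15, Add(8, Mul(-4, 5))), -1)) = Mul(-33, Pow(Add(15, Add(8, -20)), -1)) = Mul(-33, Pow(Add(15, -12), -1)) = Mul(-33, Pow(3, -1)) = Mul(-33, Rational(1, 3)) = -11)
Add(Mul(-1761, Pow(Mul(-9, Add(-22, 33)), -1)), Mul(-1842, Pow(r, -1))) = Add(Mul(-1761, Pow(Mul(-9, Add(-22, 33)), -1)), Mul(-1842, Pow(-11, -1))) = Add(Mul(-1761, Pow(Mul(-9, 11), -1)), Mul(-1842, Rational(-1, 11))) = Add(Mul(-1761, Pow(-99, -1)), Rational(1842, 11)) = Add(Mul(-1761, Rational(-1, 99)), Rational(1842, 11)) = Add(Rational(587, 33), Rational(1842, 11)) = Rational(6113, 33)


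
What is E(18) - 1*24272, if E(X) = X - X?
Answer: -24272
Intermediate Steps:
E(X) = 0
E(18) - 1*24272 = 0 - 1*24272 = 0 - 24272 = -24272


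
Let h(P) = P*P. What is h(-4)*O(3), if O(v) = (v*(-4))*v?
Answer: -576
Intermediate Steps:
h(P) = P²
O(v) = -4*v² (O(v) = (-4*v)*v = -4*v²)
h(-4)*O(3) = (-4)²*(-4*3²) = 16*(-4*9) = 16*(-36) = -576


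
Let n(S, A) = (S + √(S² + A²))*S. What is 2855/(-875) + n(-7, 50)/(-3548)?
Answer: -2034483/620900 + 7*√2549/3548 ≈ -3.1771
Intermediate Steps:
n(S, A) = S*(S + √(A² + S²)) (n(S, A) = (S + √(A² + S²))*S = S*(S + √(A² + S²)))
2855/(-875) + n(-7, 50)/(-3548) = 2855/(-875) - 7*(-7 + √(50² + (-7)²))/(-3548) = 2855*(-1/875) - 7*(-7 + √(2500 + 49))*(-1/3548) = -571/175 - 7*(-7 + √2549)*(-1/3548) = -571/175 + (49 - 7*√2549)*(-1/3548) = -571/175 + (-49/3548 + 7*√2549/3548) = -2034483/620900 + 7*√2549/3548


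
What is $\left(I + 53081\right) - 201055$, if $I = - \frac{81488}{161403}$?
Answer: $- \frac{2171229910}{14673} \approx -1.4797 \cdot 10^{5}$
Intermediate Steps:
$I = - \frac{7408}{14673}$ ($I = \left(-81488\right) \frac{1}{161403} = - \frac{7408}{14673} \approx -0.50487$)
$\left(I + 53081\right) - 201055 = \left(- \frac{7408}{14673} + 53081\right) - 201055 = \frac{778850105}{14673} - 201055 = - \frac{2171229910}{14673}$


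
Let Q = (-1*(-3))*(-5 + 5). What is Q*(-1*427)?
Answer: 0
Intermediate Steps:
Q = 0 (Q = 3*0 = 0)
Q*(-1*427) = 0*(-1*427) = 0*(-427) = 0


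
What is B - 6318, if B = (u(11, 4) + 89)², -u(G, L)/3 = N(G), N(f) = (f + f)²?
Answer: 1851451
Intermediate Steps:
N(f) = 4*f² (N(f) = (2*f)² = 4*f²)
u(G, L) = -12*G²
B = 1857769 (B = (-12*11² + 89)² = (-12*121 + 89)² = (-1452 + 89)² = (-1363)² = 1857769)
B - 6318 = 1857769 - 6318 = 1851451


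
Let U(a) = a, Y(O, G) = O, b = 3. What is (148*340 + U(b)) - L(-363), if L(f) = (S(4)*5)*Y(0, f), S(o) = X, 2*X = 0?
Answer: 50323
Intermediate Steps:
X = 0 (X = (½)*0 = 0)
S(o) = 0
L(f) = 0 (L(f) = (0*5)*0 = 0*0 = 0)
(148*340 + U(b)) - L(-363) = (148*340 + 3) - 1*0 = (50320 + 3) + 0 = 50323 + 0 = 50323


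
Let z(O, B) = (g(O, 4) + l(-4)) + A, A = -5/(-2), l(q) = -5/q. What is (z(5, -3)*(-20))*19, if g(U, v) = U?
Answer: -3325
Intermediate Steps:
A = 5/2 (A = -5*(-½) = 5/2 ≈ 2.5000)
z(O, B) = 15/4 + O (z(O, B) = (O - 5/(-4)) + 5/2 = (O - 5*(-¼)) + 5/2 = (O + 5/4) + 5/2 = (5/4 + O) + 5/2 = 15/4 + O)
(z(5, -3)*(-20))*19 = ((15/4 + 5)*(-20))*19 = ((35/4)*(-20))*19 = -175*19 = -3325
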